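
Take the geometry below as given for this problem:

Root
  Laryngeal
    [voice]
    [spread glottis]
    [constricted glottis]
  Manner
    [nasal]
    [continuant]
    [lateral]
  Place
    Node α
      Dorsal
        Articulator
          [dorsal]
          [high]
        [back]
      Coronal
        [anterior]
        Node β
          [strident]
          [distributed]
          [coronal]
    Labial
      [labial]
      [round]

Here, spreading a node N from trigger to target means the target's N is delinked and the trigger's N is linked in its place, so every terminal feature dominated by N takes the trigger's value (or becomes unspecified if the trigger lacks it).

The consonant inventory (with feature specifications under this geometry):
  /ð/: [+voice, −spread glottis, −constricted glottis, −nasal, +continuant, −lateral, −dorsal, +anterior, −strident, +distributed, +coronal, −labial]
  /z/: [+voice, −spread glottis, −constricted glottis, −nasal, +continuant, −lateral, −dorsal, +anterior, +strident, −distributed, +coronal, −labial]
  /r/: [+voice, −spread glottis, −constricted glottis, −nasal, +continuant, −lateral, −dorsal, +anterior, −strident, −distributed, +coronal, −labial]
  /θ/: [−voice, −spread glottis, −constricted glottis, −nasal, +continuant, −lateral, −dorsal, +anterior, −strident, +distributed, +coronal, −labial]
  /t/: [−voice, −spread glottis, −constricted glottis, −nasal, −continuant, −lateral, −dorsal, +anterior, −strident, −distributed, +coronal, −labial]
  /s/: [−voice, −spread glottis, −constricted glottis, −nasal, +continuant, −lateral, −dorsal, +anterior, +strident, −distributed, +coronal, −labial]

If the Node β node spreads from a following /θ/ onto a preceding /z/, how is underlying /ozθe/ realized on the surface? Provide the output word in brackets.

Terminals under Node β in this geometry: [strident], [distributed], [coronal].
Spreading Node β from /θ/ onto /z/ replaces those values with /θ/'s: [−strident], [+distributed], [+coronal]. Features outside Node β ([voice], [spread glottis], [constricted glottis], …) stay as in /z/.
This feature bundle is that of [ð], so /ozθe/ surfaces as [oðθe].

[oðθe]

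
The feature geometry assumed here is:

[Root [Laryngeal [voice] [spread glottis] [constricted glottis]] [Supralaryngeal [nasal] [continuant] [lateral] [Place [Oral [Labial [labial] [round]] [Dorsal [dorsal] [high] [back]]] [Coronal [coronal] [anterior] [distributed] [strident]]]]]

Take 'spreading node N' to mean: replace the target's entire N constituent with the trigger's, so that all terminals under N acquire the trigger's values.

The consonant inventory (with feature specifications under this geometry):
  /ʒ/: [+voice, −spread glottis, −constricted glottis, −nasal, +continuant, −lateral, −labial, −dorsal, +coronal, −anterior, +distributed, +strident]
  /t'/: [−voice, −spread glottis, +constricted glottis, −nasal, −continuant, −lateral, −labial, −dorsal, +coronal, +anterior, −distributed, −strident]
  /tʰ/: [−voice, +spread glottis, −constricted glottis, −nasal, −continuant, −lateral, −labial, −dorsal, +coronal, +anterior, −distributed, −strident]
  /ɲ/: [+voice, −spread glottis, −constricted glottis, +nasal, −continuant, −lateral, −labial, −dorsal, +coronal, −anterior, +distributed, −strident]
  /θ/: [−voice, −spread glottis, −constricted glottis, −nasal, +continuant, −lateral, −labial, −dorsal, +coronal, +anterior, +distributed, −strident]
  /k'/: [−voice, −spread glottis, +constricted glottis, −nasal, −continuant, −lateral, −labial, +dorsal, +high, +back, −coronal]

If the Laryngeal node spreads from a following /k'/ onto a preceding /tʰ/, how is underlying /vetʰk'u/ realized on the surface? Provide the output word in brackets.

[vet'k'u]

Terminals under Laryngeal in this geometry: [voice], [spread glottis], [constricted glottis].
After delinking /tʰ/'s Laryngeal and linking /k'/'s, the affected terminals become [−voice], [−spread glottis], [+constricted glottis]; [nasal], [continuant], [lateral], … (outside Laryngeal) are retained from /tʰ/.
The resulting bundle matches /t'/ in the inventory; substituting it for /tʰ/ gives [vet'k'u].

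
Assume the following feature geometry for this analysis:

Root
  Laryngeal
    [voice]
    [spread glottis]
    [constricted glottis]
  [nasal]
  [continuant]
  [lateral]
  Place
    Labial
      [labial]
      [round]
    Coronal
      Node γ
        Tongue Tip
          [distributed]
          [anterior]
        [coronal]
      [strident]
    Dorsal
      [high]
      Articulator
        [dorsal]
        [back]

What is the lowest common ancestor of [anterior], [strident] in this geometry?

[anterior] is immediately dominated by Tongue Tip.
[strident] is immediately dominated by Coronal.
The listed terminals split across distinct daughters of Coronal, so Coronal itself is the smallest node containing them all.

Coronal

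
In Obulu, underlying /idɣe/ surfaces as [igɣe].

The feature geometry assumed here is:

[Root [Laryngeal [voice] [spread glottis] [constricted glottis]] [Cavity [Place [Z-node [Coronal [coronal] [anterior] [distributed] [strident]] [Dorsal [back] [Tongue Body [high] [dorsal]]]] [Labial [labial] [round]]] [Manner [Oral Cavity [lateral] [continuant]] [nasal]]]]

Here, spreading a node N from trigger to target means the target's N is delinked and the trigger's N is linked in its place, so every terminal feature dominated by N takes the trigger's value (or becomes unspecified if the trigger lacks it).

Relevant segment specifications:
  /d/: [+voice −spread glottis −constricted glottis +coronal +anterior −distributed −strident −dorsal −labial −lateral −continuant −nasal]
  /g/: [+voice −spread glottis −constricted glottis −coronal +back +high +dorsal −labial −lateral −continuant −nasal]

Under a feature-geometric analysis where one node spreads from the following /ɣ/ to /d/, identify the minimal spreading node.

Z-node

Comparing /d/ with its surface form [g], the features that change are [coronal], [anterior], [distributed], [strident], [dorsal], [high], [back].
In this geometry the lowest node dominating all of them is Z-node: every daughter of Z-node dominates only a proper subset, so no lower node suffices.
Spreading Z-node from /ɣ/ overwrites each of those terminals with /ɣ/'s values, yielding exactly [g].
[continuant], a feature on which the two segments disagree outside Z-node, is unchanged — nothing dominating it spread, and Z-node is the minimal sufficient constituent.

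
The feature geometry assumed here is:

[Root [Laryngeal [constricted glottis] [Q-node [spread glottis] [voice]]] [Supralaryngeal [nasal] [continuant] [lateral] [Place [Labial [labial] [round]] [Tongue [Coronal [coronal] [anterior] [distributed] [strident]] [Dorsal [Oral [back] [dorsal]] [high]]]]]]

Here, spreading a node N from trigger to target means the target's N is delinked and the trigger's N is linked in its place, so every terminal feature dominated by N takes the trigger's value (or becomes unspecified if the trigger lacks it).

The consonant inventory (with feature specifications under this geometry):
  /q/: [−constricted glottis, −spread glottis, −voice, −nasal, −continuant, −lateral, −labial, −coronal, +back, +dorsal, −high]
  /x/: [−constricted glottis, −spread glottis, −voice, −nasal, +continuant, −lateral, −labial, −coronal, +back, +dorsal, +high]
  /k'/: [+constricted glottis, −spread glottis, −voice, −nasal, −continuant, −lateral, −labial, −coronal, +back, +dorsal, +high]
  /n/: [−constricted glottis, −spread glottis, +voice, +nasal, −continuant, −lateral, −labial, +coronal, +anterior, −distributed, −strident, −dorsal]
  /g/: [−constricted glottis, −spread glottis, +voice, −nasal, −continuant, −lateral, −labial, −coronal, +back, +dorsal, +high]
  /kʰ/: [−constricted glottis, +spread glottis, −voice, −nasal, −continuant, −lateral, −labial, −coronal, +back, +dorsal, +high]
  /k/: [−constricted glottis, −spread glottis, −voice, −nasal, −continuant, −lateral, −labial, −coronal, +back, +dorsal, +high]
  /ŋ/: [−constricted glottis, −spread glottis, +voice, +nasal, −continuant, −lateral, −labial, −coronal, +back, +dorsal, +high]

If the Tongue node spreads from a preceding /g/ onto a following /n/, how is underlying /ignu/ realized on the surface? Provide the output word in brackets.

[igŋu]

The Tongue node dominates the terminals [coronal], [anterior], [distributed], [strident], [back], [dorsal], [high].
The target acquires /g/'s values for everything under Tongue — [−coronal], [+back], [+dorsal], [+high] — while keeping its own [constricted glottis], [spread glottis], [voice], ….
The resulting bundle matches /ŋ/ in the inventory; substituting it for /n/ gives [igŋu].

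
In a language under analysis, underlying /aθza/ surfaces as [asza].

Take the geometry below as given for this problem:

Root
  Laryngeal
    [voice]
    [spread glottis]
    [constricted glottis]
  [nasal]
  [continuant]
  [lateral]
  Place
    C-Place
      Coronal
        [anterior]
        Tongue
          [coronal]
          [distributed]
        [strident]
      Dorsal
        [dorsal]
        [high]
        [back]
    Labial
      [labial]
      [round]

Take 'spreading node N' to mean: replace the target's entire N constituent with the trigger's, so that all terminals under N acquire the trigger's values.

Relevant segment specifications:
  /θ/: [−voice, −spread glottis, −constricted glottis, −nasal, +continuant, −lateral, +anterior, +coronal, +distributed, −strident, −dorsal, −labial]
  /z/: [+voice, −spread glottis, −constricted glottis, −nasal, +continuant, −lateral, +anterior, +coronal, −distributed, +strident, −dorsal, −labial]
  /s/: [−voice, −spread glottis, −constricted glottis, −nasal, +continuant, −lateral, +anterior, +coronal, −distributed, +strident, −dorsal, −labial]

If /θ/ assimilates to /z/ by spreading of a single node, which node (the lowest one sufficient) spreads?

Coronal

Comparing /θ/ with its surface form [s], the features that change are [distributed], [strident].
In this geometry the lowest node dominating all of them is Coronal: every daughter of Coronal dominates only a proper subset, so no lower node suffices.
Delinking /θ/'s Coronal and associating /z/'s Coronal gives precisely the feature bundle of [s].
[voice], a feature on which the two segments disagree outside Coronal, is unchanged — nothing dominating it spread, and Coronal is the minimal sufficient constituent.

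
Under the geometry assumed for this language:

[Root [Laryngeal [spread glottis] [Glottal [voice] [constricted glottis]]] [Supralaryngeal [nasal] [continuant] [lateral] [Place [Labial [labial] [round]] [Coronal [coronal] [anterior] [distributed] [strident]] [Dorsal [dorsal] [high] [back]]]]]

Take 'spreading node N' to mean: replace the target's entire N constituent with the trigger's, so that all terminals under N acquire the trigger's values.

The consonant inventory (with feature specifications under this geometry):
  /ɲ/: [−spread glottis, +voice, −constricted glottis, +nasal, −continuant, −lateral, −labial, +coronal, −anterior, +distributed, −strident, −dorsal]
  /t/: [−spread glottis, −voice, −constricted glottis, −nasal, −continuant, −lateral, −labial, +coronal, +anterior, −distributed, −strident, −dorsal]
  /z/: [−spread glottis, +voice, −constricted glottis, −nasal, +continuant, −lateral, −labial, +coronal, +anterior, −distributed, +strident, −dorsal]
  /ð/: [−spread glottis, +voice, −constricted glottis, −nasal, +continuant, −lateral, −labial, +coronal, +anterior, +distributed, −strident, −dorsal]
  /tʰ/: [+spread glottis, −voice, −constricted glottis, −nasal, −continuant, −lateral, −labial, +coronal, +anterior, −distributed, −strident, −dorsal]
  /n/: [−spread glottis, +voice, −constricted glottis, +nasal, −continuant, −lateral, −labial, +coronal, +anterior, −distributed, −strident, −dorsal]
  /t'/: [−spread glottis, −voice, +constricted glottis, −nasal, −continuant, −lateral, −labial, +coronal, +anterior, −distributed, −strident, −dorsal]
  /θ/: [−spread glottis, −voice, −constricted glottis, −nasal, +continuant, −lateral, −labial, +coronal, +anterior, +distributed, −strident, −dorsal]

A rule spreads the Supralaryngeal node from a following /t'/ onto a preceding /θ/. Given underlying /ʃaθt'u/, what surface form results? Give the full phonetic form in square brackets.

The Supralaryngeal node dominates the terminals [nasal], [continuant], [lateral], [labial], [round], [coronal], [anterior], [distributed], [strident], [dorsal], [high], [back].
After delinking /θ/'s Supralaryngeal and linking /t'/'s, the affected terminals become [−nasal], [−continuant], [−lateral], [−labial], [+coronal], [+anterior], [−distributed], [−strident], [−dorsal]; [spread glottis], [voice], [constricted glottis] (outside Supralaryngeal) are retained from /θ/.
The resulting bundle matches /t/ in the inventory; substituting it for /θ/ gives [ʃatt'u].

[ʃatt'u]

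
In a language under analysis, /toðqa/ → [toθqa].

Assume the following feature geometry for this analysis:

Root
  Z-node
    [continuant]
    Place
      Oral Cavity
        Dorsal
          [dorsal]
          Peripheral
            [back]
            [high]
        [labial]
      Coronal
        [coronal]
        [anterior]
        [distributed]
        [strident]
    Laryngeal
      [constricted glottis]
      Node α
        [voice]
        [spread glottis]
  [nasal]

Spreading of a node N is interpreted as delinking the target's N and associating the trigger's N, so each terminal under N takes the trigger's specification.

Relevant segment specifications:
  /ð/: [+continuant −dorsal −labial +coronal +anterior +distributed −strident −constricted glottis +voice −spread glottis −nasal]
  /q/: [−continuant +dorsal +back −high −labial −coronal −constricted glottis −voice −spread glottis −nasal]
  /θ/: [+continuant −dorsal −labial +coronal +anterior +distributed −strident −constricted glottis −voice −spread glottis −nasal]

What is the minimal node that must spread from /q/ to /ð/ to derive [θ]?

Feature comparison: [voice] differs between /ð/ and [θ]; the remaining terminals match.
Since just one terminal is affected and it takes /q/'s value, spreading the terminal [voice] alone is sufficient and minimal.
Features on which the two segments disagree outside [voice], such as [continuant], [coronal], are unchanged — nothing dominating them spread, and [voice] is the minimal sufficient constituent.

[voice]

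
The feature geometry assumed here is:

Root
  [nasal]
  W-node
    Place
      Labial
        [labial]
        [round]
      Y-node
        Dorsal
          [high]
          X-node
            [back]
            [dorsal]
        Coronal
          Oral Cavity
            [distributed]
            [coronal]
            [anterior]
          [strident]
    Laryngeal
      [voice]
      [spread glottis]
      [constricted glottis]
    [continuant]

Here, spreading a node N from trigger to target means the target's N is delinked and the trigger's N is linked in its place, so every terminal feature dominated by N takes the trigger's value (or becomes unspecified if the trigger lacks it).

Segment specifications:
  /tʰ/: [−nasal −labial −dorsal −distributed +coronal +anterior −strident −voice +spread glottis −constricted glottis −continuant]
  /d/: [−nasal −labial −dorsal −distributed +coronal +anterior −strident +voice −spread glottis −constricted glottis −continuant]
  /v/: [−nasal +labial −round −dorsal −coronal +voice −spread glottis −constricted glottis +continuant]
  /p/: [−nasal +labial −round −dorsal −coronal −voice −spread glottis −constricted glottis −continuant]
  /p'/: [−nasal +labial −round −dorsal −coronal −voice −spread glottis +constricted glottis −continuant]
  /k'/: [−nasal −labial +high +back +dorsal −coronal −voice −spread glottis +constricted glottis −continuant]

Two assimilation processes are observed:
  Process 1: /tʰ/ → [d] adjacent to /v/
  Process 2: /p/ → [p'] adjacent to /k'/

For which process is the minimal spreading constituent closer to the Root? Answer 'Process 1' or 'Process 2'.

Process 1

In Process 1, [voice], [spread glottis] change, so the minimal spreading node is Laryngeal at depth 2.
Process 2: the feature that changes is [constricted glottis]; the minimal node is [constricted glottis] (depth 3).
Laryngeal (depth 2) sits above [constricted glottis] (depth 3), making Process 1 the one with the higher spreading node.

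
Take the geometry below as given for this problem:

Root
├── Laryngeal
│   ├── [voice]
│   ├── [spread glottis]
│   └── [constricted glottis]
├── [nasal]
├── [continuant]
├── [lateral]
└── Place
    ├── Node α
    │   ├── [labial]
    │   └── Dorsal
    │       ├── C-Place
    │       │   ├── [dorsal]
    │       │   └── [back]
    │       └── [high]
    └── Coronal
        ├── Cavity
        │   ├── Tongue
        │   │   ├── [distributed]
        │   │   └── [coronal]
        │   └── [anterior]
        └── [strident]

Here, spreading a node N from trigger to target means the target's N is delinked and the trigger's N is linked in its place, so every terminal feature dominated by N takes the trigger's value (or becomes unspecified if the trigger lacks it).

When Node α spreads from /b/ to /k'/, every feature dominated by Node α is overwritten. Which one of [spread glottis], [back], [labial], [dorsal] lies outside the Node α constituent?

[spread glottis]

The terminals dominated by Node α are [labial], [dorsal], [back], [high].
Of the listed options, [back], [dorsal], [labial] are among these and would be overwritten by spreading Node α.
But [spread glottis] is a dependent of Laryngeal, outside Node α; it is therefore untouched by the spreading.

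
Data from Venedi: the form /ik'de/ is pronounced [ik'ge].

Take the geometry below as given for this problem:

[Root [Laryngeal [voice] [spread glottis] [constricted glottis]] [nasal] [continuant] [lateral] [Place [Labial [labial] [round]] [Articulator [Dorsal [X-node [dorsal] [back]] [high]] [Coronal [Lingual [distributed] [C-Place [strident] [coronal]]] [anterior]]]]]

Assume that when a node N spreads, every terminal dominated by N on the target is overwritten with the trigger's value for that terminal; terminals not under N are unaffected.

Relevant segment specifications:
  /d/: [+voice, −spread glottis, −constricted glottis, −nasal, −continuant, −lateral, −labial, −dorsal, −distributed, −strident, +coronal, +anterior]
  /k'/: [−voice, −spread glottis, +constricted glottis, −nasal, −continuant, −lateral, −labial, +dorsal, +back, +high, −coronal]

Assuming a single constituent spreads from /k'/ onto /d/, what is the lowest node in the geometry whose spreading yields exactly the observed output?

Articulator

The alternation /d/ → [g] changes [coronal], [anterior], [distributed], [strident], [dorsal], [high], [back] and nothing else.
The smallest constituent containing every changed terminal is Articulator — each of its daughters lacks at least one of the affected features.
Delinking /d/'s Articulator and associating /k'/'s Articulator gives precisely the feature bundle of [g].
Features on which the two segments disagree outside Articulator, such as [constricted glottis], [voice], are unchanged — nothing dominating them spread, and Articulator is the minimal sufficient constituent.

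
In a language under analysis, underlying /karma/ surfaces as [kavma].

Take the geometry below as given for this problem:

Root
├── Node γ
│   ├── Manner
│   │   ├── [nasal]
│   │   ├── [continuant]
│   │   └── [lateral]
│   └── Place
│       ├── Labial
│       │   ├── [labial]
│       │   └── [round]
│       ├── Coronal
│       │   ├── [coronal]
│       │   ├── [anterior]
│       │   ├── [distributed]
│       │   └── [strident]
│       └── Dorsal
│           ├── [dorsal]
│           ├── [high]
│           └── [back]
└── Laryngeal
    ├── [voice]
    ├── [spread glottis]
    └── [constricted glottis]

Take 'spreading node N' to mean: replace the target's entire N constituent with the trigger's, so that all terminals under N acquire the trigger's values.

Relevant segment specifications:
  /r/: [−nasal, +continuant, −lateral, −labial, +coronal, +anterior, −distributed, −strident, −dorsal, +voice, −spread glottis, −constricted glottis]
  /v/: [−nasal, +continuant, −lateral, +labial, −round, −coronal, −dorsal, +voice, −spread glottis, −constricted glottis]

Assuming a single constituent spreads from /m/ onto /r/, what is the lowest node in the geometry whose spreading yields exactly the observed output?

Comparing /r/ with its surface form [v], the features that change are [labial], [round], [coronal], [anterior], [distributed], [strident].
In this geometry the lowest node dominating all of them is Place: every daughter of Place dominates only a proper subset, so no lower node suffices.
Delinking /r/'s Place and associating /m/'s Place gives precisely the feature bundle of [v].
Had Node γ or a higher node spread, [continuant], [nasal] would have taken /m/'s values; they stay as in /r/, confirming the spreading constituent is exactly Place.

Place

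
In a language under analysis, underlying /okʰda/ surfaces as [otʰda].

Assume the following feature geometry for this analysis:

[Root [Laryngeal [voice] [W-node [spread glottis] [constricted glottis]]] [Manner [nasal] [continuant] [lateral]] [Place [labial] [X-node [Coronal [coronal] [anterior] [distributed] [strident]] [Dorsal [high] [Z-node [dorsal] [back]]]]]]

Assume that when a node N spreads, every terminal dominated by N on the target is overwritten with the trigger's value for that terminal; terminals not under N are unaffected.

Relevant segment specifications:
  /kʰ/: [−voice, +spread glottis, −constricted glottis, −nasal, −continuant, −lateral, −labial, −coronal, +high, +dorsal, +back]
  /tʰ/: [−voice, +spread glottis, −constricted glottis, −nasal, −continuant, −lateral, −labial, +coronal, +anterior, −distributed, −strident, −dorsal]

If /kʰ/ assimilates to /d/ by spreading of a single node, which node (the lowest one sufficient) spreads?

The alternation /kʰ/ → [tʰ] changes [coronal], [anterior], [distributed], [strident], [dorsal], [high], [back] and nothing else.
Tracing each changed feature up the tree, the paths first meet at X-node; any lower node misses at least one of them.
Delinking /kʰ/'s X-node and associating /d/'s X-node gives precisely the feature bundle of [tʰ].
[spread glottis], [voice] stay as in /kʰ/ although /d/ differs there, so no node dominating them spread; among the remaining candidates X-node is the lowest that derives the output.

X-node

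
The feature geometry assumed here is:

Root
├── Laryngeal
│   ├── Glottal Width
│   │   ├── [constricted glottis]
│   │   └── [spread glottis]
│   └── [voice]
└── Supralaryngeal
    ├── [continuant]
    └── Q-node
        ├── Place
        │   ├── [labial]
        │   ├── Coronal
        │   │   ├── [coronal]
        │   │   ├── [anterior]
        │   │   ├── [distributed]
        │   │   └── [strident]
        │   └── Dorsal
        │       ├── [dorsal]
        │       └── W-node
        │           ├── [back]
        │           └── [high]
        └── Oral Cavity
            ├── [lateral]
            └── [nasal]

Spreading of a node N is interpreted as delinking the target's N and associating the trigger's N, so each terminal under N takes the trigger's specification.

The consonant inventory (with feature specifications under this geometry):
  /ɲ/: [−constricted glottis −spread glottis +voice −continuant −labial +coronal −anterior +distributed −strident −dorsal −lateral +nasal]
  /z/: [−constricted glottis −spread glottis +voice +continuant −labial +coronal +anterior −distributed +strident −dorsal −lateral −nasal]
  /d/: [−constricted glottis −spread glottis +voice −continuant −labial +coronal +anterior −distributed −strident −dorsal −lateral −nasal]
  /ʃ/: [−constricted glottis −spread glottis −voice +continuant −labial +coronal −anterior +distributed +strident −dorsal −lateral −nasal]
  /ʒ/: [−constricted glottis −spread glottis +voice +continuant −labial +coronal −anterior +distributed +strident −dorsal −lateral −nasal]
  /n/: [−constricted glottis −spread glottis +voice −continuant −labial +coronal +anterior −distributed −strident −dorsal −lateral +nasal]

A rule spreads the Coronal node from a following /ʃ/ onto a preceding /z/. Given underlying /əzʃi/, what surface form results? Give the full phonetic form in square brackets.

[əʒʃi]

Terminals under Coronal in this geometry: [coronal], [anterior], [distributed], [strident].
After delinking /z/'s Coronal and linking /ʃ/'s, the affected terminals become [+coronal], [−anterior], [+distributed], [+strident]; [constricted glottis], [spread glottis], [voice], … (outside Coronal) are retained from /z/.
Among the inventory, only /ʒ/ has exactly this specification, giving the surface form [əʒʃi].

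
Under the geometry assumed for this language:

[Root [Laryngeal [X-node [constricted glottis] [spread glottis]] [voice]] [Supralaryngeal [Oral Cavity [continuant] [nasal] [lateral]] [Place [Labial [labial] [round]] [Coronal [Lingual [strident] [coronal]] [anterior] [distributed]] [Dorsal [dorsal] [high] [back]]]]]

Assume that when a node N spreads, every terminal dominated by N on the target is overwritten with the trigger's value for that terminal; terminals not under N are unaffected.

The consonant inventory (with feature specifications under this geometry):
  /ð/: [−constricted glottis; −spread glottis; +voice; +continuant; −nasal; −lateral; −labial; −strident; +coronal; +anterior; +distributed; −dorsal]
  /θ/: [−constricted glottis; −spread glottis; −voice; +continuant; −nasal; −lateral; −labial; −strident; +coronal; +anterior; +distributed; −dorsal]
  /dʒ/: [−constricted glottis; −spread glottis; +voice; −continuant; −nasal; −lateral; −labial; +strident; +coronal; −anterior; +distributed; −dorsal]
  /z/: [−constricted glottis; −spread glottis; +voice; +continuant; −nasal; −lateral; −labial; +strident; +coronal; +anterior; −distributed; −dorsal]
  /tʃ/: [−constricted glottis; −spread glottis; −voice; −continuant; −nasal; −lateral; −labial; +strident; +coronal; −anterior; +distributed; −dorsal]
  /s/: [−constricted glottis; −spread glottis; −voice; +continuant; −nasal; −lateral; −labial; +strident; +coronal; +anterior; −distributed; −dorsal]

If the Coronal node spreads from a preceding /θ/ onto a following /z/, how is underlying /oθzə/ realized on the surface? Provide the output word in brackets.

Coronal immediately or transitively dominates [strident], [coronal], [anterior], [distributed].
After delinking /z/'s Coronal and linking /θ/'s, the affected terminals become [−strident], [+coronal], [+anterior], [+distributed]; [constricted glottis], [spread glottis], [voice], … (outside Coronal) are retained from /z/.
The resulting bundle matches /ð/ in the inventory; substituting it for /z/ gives [oθðə].

[oθðə]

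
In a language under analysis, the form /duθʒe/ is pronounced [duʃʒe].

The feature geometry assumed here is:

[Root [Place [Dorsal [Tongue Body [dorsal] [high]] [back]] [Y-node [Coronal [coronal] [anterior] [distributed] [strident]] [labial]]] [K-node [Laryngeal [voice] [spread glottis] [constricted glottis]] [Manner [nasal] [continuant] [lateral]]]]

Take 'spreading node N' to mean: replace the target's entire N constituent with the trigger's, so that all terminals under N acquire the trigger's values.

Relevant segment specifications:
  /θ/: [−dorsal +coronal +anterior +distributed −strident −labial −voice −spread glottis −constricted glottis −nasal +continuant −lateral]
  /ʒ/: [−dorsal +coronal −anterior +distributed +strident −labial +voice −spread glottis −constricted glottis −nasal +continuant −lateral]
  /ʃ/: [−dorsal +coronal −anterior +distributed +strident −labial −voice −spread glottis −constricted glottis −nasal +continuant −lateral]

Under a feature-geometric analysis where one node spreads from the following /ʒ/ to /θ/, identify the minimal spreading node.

Feature comparison: [anterior], [strident] differ between /θ/ and [ʃ]; the remaining terminals match.
In this geometry the lowest node dominating all of them is Coronal: every daughter of Coronal dominates only a proper subset, so no lower node suffices.
Delinking /θ/'s Coronal and associating /ʒ/'s Coronal gives precisely the feature bundle of [ʃ].
[voice], a feature on which the two segments disagree outside Coronal, is unchanged — nothing dominating it spread, and Coronal is the minimal sufficient constituent.

Coronal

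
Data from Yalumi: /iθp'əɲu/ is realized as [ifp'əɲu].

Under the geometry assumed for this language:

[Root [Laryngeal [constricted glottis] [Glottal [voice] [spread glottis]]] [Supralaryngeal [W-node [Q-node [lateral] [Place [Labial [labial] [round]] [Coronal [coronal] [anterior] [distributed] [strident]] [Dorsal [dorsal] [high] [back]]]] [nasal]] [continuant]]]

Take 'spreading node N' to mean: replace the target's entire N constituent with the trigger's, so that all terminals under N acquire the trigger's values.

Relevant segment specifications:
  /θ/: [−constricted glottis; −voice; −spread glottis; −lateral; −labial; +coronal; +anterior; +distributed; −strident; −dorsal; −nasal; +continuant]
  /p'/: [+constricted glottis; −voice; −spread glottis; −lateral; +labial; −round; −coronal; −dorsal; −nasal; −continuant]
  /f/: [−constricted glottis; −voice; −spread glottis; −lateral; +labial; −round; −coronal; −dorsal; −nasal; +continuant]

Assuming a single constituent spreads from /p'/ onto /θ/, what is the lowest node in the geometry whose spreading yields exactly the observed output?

Place

Comparing /θ/ with its surface form [f], the features that change are [labial], [round], [coronal], [anterior], [distributed], [strident].
These terminals are all dominated by Place, and no proper subconstituent of Place covers them all; Place is their lowest common ancestor.
Spreading Place from /p'/ overwrites each of those terminals with /p'/'s values, yielding exactly [f].
[constricted glottis], [continuant] stay as in /θ/ although /p'/ differs there, so no node dominating them spread; among the remaining candidates Place is the lowest that derives the output.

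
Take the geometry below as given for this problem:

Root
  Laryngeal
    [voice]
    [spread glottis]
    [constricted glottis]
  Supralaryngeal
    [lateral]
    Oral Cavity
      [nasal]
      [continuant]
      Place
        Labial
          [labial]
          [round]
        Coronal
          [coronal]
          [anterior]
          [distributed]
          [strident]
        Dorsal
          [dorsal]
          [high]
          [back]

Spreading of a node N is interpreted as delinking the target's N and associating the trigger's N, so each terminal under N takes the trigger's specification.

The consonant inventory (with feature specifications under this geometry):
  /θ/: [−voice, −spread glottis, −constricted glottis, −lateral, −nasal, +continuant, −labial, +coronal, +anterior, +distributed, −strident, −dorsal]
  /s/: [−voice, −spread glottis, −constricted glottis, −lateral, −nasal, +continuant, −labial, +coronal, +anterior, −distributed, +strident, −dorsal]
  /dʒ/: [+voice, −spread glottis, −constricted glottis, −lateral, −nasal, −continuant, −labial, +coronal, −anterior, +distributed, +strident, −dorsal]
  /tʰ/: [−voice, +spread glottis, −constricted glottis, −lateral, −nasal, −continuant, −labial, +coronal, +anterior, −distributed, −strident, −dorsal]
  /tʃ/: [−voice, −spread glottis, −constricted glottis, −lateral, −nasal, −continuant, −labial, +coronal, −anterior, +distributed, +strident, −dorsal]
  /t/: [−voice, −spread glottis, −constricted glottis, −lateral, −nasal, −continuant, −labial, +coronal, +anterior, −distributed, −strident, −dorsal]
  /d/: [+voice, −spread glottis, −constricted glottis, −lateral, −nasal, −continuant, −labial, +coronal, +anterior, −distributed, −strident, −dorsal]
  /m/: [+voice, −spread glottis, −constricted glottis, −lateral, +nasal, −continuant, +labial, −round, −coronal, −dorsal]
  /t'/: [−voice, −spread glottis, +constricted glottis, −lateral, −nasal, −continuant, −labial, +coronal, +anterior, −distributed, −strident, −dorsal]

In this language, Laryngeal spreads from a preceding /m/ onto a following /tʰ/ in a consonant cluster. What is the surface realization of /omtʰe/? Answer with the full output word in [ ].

The Laryngeal node dominates the terminals [voice], [spread glottis], [constricted glottis].
After delinking /tʰ/'s Laryngeal and linking /m/'s, the affected terminals become [+voice], [−spread glottis], [−constricted glottis]; [lateral], [nasal], [continuant], … (outside Laryngeal) are retained from /tʰ/.
Among the inventory, only /d/ has exactly this specification, giving the surface form [omde].

[omde]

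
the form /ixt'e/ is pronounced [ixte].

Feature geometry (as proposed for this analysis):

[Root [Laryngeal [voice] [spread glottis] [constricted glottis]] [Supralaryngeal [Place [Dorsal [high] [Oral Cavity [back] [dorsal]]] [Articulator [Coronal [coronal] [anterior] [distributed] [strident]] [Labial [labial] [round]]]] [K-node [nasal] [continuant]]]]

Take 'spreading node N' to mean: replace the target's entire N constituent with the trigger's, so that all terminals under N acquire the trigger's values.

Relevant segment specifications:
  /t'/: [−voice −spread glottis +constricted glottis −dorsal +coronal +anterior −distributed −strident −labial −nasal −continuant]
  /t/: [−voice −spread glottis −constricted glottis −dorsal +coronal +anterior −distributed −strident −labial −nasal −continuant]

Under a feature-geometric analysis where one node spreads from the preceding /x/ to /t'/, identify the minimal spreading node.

[constricted glottis]

Feature comparison: [constricted glottis] differs between /t'/ and [t]; the remaining terminals match.
Since just one terminal is affected and it takes /x/'s value, spreading the terminal [constricted glottis] alone is sufficient and minimal.
Features on which the two segments disagree outside [constricted glottis], such as [coronal], [continuant], are unchanged — nothing dominating them spread, and [constricted glottis] is the minimal sufficient constituent.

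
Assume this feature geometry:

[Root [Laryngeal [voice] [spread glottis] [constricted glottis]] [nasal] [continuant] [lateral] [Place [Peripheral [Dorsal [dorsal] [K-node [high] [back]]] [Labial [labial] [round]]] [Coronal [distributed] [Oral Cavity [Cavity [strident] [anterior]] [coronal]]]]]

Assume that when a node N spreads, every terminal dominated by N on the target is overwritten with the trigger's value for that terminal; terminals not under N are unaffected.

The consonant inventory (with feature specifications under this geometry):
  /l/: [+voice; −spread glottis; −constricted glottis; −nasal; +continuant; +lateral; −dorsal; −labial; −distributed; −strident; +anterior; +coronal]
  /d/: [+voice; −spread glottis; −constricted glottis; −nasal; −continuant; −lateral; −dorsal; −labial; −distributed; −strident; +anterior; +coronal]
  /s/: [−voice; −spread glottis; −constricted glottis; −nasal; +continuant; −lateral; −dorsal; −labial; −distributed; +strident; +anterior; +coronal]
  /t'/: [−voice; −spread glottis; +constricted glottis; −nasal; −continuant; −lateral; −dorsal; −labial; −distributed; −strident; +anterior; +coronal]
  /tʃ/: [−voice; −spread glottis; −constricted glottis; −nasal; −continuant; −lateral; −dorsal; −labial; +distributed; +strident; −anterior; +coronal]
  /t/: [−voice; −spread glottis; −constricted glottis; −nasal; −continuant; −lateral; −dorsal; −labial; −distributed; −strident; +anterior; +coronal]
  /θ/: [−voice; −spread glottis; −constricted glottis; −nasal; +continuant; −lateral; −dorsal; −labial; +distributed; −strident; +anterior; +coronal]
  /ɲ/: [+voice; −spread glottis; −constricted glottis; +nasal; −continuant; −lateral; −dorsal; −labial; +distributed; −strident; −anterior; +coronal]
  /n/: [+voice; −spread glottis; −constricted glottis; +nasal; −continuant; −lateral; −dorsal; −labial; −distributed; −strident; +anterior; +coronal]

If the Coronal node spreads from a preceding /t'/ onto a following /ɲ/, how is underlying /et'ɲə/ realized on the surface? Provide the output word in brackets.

Terminals under Coronal in this geometry: [distributed], [strident], [anterior], [coronal].
The target acquires /t'/'s values for everything under Coronal — [−distributed], [−strident], [+anterior], [+coronal] — while keeping its own [voice], [spread glottis], [constricted glottis], ….
The resulting bundle matches /n/ in the inventory; substituting it for /ɲ/ gives [et'nə].

[et'nə]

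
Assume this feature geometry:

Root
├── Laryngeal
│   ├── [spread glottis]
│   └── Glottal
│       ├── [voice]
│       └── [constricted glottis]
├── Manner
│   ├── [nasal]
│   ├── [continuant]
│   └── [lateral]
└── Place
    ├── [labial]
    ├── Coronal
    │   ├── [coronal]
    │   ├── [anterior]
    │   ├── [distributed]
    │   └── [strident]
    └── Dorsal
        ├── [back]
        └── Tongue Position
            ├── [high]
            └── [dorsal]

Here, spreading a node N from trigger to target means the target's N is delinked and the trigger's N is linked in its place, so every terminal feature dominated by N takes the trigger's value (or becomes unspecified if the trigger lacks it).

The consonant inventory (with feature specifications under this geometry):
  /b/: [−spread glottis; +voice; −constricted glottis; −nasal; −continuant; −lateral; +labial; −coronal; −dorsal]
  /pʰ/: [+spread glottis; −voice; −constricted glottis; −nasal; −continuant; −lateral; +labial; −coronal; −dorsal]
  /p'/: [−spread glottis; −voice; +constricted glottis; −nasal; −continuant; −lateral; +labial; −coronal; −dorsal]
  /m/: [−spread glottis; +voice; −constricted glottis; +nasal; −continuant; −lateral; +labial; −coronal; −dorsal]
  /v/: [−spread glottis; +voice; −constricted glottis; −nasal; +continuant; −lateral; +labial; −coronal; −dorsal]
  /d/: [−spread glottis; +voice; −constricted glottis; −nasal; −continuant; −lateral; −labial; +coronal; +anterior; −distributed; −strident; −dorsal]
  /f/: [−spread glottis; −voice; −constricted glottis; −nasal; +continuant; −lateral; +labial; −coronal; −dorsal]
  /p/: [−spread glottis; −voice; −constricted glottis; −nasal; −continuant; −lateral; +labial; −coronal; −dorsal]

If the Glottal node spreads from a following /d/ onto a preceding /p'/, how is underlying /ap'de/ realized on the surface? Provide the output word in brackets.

[abde]

Glottal immediately or transitively dominates [voice], [constricted glottis].
After delinking /p'/'s Glottal and linking /d/'s, the affected terminals become [+voice], [−constricted glottis]; [spread glottis], [nasal], [continuant], … (outside Glottal) are retained from /p'/.
This feature bundle is that of [b], so /ap'de/ surfaces as [abde].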